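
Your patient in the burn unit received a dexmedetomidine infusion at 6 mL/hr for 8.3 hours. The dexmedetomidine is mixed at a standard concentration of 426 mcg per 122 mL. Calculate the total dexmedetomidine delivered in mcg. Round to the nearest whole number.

174 mcg

Concentration = 426 mcg ÷ 122 mL = 3.491803 mcg/mL
Drug rate = 6 mL/hr × 3.491803 mcg/mL = 20.95082 mcg/hr
Total = 20.95082 mcg/hr × 8.3 hr = 173.8918 mcg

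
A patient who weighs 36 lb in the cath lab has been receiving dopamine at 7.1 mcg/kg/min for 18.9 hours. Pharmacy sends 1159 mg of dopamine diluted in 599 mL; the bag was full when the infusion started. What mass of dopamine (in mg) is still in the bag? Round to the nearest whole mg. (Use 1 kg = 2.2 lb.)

Weight = 36 lb ÷ 2.2 lb/kg = 16.36364 kg
Dose = 7.1 mcg/kg/min × 16.36364 kg = 116.1818 mcg/min
116.1818 mcg/min × 60 min/hr = 6970.909 mcg/hr
Concentration = 1159 mg ÷ 599 mL = 1.934891 mg/mL = 1934.891 mcg/mL
Rate = 6970.909 mcg/hr ÷ 1934.891 mcg/mL = 3.602739 mL/hr
Volume infused = 3.602739 mL/hr × 18.9 hr = 68.09177 mL
Volume remaining = 599 − 68.09177 = 530.9082 mL
Drug remaining = 530.9082 mL × 1934.891 mcg/mL = 1027250 mcg = 1027.25 mg

1027 mg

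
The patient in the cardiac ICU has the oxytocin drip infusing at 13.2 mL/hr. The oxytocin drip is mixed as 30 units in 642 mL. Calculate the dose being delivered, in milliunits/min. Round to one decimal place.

10.3 milliunits/min

Concentration = 30 units ÷ 642 mL = 0.04672897 units/mL = 46.72897 milliunits/mL
Drug rate = 13.2 mL/hr × 46.72897 milliunits/mL = 616.8224 milliunits/hr
616.8224 milliunits/hr ÷ 60 min/hr = 10.28037 milliunits/min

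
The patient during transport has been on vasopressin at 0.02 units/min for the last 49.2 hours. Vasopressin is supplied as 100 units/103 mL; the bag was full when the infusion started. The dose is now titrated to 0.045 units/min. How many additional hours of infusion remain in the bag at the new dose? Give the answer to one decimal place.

Initial rate:
0.02 units/min × 60 min/hr = 1.2 units/hr
Concentration = 100 units ÷ 103 mL = 0.9708738 units/mL
Rate = 1.2 units/hr ÷ 0.9708738 units/mL = 1.236 mL/hr
Volume infused so far = 1.236 mL/hr × 49.2 hr = 60.8112 mL
Volume remaining = 103 − 60.8112 = 42.1888 mL
New rate:
0.045 units/min × 60 min/hr = 2.7 units/hr
Rate = 2.7 units/hr ÷ 0.9708738 units/mL = 2.781 mL/hr
Time remaining = 42.1888 mL ÷ 2.781 mL/hr = 15.17037 hr

15.2 hours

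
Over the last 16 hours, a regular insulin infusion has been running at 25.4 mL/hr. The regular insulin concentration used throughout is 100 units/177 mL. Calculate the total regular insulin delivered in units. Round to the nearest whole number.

Concentration = 100 units ÷ 177 mL = 0.5649718 units/mL
Drug rate = 25.4 mL/hr × 0.5649718 units/mL = 14.35028 units/hr
Total = 14.35028 units/hr × 16 hr = 229.6045 units

230 units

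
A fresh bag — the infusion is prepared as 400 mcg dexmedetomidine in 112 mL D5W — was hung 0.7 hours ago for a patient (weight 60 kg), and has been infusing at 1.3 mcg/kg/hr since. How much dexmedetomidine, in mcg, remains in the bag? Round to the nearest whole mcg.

345 mcg

Dose = 1.3 mcg/kg/hr × 60 kg = 78 mcg/hr
Concentration = 400 mcg ÷ 112 mL = 3.571429 mcg/mL
Rate = 78 mcg/hr ÷ 3.571429 mcg/mL = 21.84 mL/hr
Volume infused = 21.84 mL/hr × 0.7 hr = 15.288 mL
Volume remaining = 112 − 15.288 = 96.712 mL
Drug remaining = 96.712 mL × 3.571429 mcg/mL = 345.4 mcg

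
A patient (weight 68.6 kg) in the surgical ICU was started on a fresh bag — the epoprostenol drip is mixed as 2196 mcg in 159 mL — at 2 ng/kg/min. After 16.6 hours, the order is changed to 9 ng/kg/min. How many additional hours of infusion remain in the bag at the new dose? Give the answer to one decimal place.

Initial rate:
Dose = 2 ng/kg/min × 68.6 kg = 137.2 ng/min
137.2 ng/min × 60 min/hr = 8232 ng/hr
Concentration = 2196 mcg ÷ 159 mL = 13.81132 mcg/mL = 13811.32 ng/mL
Rate = 8232 ng/hr ÷ 13811.32 ng/mL = 0.5960328 mL/hr
Volume infused so far = 0.5960328 mL/hr × 16.6 hr = 9.894144 mL
Volume remaining = 159 − 9.894144 = 149.1059 mL
New rate:
Dose = 9 ng/kg/min × 68.6 kg = 617.4 ng/min
617.4 ng/min × 60 min/hr = 37044 ng/hr
Rate = 37044 ng/hr ÷ 13811.32 ng/mL = 2.682148 mL/hr
Time remaining = 149.1059 mL ÷ 2.682148 mL/hr = 55.59197 hr

55.6 hours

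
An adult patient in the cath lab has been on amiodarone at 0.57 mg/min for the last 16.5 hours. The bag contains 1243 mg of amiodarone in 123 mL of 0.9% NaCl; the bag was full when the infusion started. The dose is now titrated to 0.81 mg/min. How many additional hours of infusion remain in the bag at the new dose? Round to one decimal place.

Initial rate:
0.57 mg/min × 60 min/hr = 34.2 mg/hr
Concentration = 1243 mg ÷ 123 mL = 10.10569 mg/mL
Rate = 34.2 mg/hr ÷ 10.10569 mg/mL = 3.384232 mL/hr
Volume infused so far = 3.384232 mL/hr × 16.5 hr = 55.83982 mL
Volume remaining = 123 − 55.83982 = 67.16018 mL
New rate:
0.81 mg/min × 60 min/hr = 48.6 mg/hr
Rate = 48.6 mg/hr ÷ 10.10569 mg/mL = 4.809171 mL/hr
Time remaining = 67.16018 mL ÷ 4.809171 mL/hr = 13.96502 hr

14.0 hours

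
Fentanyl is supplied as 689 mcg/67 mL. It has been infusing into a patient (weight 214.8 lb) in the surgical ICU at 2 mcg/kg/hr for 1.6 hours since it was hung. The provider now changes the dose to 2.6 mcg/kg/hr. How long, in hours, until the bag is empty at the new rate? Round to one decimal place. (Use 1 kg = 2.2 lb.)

1.5 hours

Initial rate:
Weight = 214.8 lb ÷ 2.2 lb/kg = 97.63636 kg
Dose = 2 mcg/kg/hr × 97.63636 kg = 195.2727 mcg/hr
Concentration = 689 mcg ÷ 67 mL = 10.28358 mcg/mL
Rate = 195.2727 mcg/hr ÷ 10.28358 mcg/mL = 18.98878 mL/hr
Volume infused so far = 18.98878 mL/hr × 1.6 hr = 30.38206 mL
Volume remaining = 67 − 30.38206 = 36.61794 mL
New rate:
Dose = 2.6 mcg/kg/hr × 97.63636 kg = 253.8545 mcg/hr
Rate = 253.8545 mcg/hr ÷ 10.28358 mcg/mL = 24.68542 mL/hr
Time remaining = 36.61794 mL ÷ 24.68542 mL/hr = 1.483383 hr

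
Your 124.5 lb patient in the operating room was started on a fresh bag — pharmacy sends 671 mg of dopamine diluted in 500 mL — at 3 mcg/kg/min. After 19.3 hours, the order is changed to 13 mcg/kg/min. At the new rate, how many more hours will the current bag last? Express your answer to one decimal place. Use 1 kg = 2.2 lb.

Initial rate:
Weight = 124.5 lb ÷ 2.2 lb/kg = 56.59091 kg
Dose = 3 mcg/kg/min × 56.59091 kg = 169.7727 mcg/min
169.7727 mcg/min × 60 min/hr = 10186.36 mcg/hr
Concentration = 671 mg ÷ 500 mL = 1.342 mg/mL = 1342 mcg/mL
Rate = 10186.36 mcg/hr ÷ 1342 mcg/mL = 7.590435 mL/hr
Volume infused so far = 7.590435 mL/hr × 19.3 hr = 146.4954 mL
Volume remaining = 500 − 146.4954 = 353.5046 mL
New rate:
Dose = 13 mcg/kg/min × 56.59091 kg = 735.6818 mcg/min
735.6818 mcg/min × 60 min/hr = 44140.91 mcg/hr
Rate = 44140.91 mcg/hr ÷ 1342 mcg/mL = 32.89188 mL/hr
Time remaining = 353.5046 mL ÷ 32.89188 mL/hr = 10.74747 hr

10.7 hours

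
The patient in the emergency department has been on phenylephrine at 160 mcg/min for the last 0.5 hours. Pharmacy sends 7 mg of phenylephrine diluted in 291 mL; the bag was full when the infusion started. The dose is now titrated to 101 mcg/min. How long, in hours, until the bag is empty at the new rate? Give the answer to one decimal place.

0.4 hours

Initial rate:
160 mcg/min × 60 min/hr = 9600 mcg/hr
Concentration = 7 mg ÷ 291 mL = 0.02405498 mg/mL = 24.05498 mcg/mL
Rate = 9600 mcg/hr ÷ 24.05498 mcg/mL = 399.0857 mL/hr
Volume infused so far = 399.0857 mL/hr × 0.5 hr = 199.5429 mL
Volume remaining = 291 − 199.5429 = 91.45714 mL
New rate:
101 mcg/min × 60 min/hr = 6060 mcg/hr
Rate = 6060 mcg/hr ÷ 24.05498 mcg/mL = 251.9229 mL/hr
Time remaining = 91.45714 mL ÷ 251.9229 mL/hr = 0.3630363 hr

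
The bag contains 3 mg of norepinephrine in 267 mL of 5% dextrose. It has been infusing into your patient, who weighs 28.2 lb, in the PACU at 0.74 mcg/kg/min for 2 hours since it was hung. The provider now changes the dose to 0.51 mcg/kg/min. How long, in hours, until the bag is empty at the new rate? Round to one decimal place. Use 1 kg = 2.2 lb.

Initial rate:
Weight = 28.2 lb ÷ 2.2 lb/kg = 12.81818 kg
Dose = 0.74 mcg/kg/min × 12.81818 kg = 9.485455 mcg/min
9.485455 mcg/min × 60 min/hr = 569.1273 mcg/hr
Concentration = 3 mg ÷ 267 mL = 0.01123596 mg/mL = 11.23596 mcg/mL
Rate = 569.1273 mcg/hr ÷ 11.23596 mcg/mL = 50.65233 mL/hr
Volume infused so far = 50.65233 mL/hr × 2 hr = 101.3047 mL
Volume remaining = 267 − 101.3047 = 165.6953 mL
New rate:
Dose = 0.51 mcg/kg/min × 12.81818 kg = 6.537273 mcg/min
6.537273 mcg/min × 60 min/hr = 392.2364 mcg/hr
Rate = 392.2364 mcg/hr ÷ 11.23596 mcg/mL = 34.90904 mL/hr
Time remaining = 165.6953 mL ÷ 34.90904 mL/hr = 4.746489 hr

4.7 hours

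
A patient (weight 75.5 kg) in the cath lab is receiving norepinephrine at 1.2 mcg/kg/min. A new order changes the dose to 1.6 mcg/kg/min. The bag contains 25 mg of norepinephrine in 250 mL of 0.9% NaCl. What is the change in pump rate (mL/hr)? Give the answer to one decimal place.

18.1 mL/hr

At the current dose:
Dose = 1.2 mcg/kg/min × 75.5 kg = 90.6 mcg/min
90.6 mcg/min × 60 min/hr = 5436 mcg/hr
Concentration = 25 mg ÷ 250 mL = 0.1 mg/mL = 100 mcg/mL
Rate = 5436 mcg/hr ÷ 100 mcg/mL = 54.36 mL/hr
At the new dose:
Dose = 1.6 mcg/kg/min × 75.5 kg = 120.8 mcg/min
120.8 mcg/min × 60 min/hr = 7248 mcg/hr
Rate = 7248 mcg/hr ÷ 100 mcg/mL = 72.48 mL/hr
Change = 72.48 − 54.36 = 18.12 mL/hr → 18.12 mL/hr increase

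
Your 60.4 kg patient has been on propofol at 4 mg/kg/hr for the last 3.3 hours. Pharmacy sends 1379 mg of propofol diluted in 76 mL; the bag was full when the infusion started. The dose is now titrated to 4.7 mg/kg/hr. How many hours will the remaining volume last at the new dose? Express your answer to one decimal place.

Initial rate:
Dose = 4 mg/kg/hr × 60.4 kg = 241.6 mg/hr
Concentration = 1379 mg ÷ 76 mL = 18.14474 mg/mL
Rate = 241.6 mg/hr ÷ 18.14474 mg/mL = 13.31516 mL/hr
Volume infused so far = 13.31516 mL/hr × 3.3 hr = 43.94001 mL
Volume remaining = 76 − 43.94001 = 32.05999 mL
New rate:
Dose = 4.7 mg/kg/hr × 60.4 kg = 283.88 mg/hr
Rate = 283.88 mg/hr ÷ 18.14474 mg/mL = 15.64531 mL/hr
Time remaining = 32.05999 mL ÷ 15.64531 mL/hr = 2.049176 hr

2.0 hours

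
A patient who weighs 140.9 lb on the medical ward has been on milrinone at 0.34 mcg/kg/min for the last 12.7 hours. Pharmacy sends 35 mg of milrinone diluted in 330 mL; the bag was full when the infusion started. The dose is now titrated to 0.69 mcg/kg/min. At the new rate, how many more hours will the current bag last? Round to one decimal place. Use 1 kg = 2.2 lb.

6.9 hours

Initial rate:
Weight = 140.9 lb ÷ 2.2 lb/kg = 64.04545 kg
Dose = 0.34 mcg/kg/min × 64.04545 kg = 21.77545 mcg/min
21.77545 mcg/min × 60 min/hr = 1306.527 mcg/hr
Concentration = 35 mg ÷ 330 mL = 0.1060606 mg/mL = 106.0606 mcg/mL
Rate = 1306.527 mcg/hr ÷ 106.0606 mcg/mL = 12.31869 mL/hr
Volume infused so far = 12.31869 mL/hr × 12.7 hr = 156.4473 mL
Volume remaining = 330 − 156.4473 = 173.5527 mL
New rate:
Dose = 0.69 mcg/kg/min × 64.04545 kg = 44.19136 mcg/min
44.19136 mcg/min × 60 min/hr = 2651.482 mcg/hr
Rate = 2651.482 mcg/hr ÷ 106.0606 mcg/mL = 24.99969 mL/hr
Time remaining = 173.5527 mL ÷ 24.99969 mL/hr = 6.942195 hr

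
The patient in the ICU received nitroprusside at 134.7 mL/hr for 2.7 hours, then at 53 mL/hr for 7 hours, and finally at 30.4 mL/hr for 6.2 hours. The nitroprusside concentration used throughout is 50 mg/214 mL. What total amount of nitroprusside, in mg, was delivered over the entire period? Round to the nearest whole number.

Concentration = 50 mg ÷ 214 mL = 0.2336449 mg/mL
Stage 1: 134.7 mL/hr × 2.7 hr = 363.69 mL → 363.69 mL × 0.2336449 mg/mL = 84.9743 mg
Stage 2: 53 mL/hr × 7 hr = 371 mL → 371 mL × 0.2336449 mg/mL = 86.68224 mg
Stage 3: 30.4 mL/hr × 6.2 hr = 188.48 mL → 188.48 mL × 0.2336449 mg/mL = 44.03738 mg
Total = 84.9743 + 86.68224 + 44.03738 = 215.6939 mg

216 mg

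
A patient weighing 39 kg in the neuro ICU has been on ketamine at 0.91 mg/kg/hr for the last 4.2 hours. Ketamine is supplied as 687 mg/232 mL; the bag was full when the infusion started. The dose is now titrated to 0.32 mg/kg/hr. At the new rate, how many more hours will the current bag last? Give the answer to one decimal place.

Initial rate:
Dose = 0.91 mg/kg/hr × 39 kg = 35.49 mg/hr
Concentration = 687 mg ÷ 232 mL = 2.961207 mg/mL
Rate = 35.49 mg/hr ÷ 2.961207 mg/mL = 11.98498 mL/hr
Volume infused so far = 11.98498 mL/hr × 4.2 hr = 50.33691 mL
Volume remaining = 232 − 50.33691 = 181.6631 mL
New rate:
Dose = 0.32 mg/kg/hr × 39 kg = 12.48 mg/hr
Rate = 12.48 mg/hr ÷ 2.961207 mg/mL = 4.214498 mL/hr
Time remaining = 181.6631 mL ÷ 4.214498 mL/hr = 43.10433 hr

43.1 hours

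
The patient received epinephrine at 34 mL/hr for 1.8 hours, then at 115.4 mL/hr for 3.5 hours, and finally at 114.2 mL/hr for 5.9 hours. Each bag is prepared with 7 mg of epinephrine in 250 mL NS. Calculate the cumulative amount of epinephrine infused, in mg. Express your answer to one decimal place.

Concentration = 7 mg ÷ 250 mL = 0.028 mg/mL
Stage 1: 34 mL/hr × 1.8 hr = 61.2 mL → 61.2 mL × 0.028 mg/mL = 1.7136 mg
Stage 2: 115.4 mL/hr × 3.5 hr = 403.9 mL → 403.9 mL × 0.028 mg/mL = 11.3092 mg
Stage 3: 114.2 mL/hr × 5.9 hr = 673.78 mL → 673.78 mL × 0.028 mg/mL = 18.86584 mg
Total = 1.7136 + 11.3092 + 18.86584 = 31.88864 mg

31.9 mg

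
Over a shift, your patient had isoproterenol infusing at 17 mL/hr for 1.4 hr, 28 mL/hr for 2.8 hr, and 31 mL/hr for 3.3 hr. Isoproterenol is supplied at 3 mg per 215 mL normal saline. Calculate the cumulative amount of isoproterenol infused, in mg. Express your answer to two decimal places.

2.85 mg

Concentration = 3 mg ÷ 215 mL = 0.01395349 mg/mL
Stage 1: 17 mL/hr × 1.4 hr = 23.8 mL → 23.8 mL × 0.01395349 mg/mL = 0.332093 mg
Stage 2: 28 mL/hr × 2.8 hr = 78.4 mL → 78.4 mL × 0.01395349 mg/mL = 1.093953 mg
Stage 3: 31 mL/hr × 3.3 hr = 102.3 mL → 102.3 mL × 0.01395349 mg/mL = 1.427442 mg
Total = 0.332093 + 1.093953 + 1.427442 = 2.853488 mg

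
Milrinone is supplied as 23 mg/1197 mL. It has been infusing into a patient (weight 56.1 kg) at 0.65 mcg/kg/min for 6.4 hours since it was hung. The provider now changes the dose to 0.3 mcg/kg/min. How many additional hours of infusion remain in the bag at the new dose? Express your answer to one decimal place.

8.9 hours

Initial rate:
Dose = 0.65 mcg/kg/min × 56.1 kg = 36.465 mcg/min
36.465 mcg/min × 60 min/hr = 2187.9 mcg/hr
Concentration = 23 mg ÷ 1197 mL = 0.0192147 mg/mL = 19.2147 mcg/mL
Rate = 2187.9 mcg/hr ÷ 19.2147 mcg/mL = 113.8659 mL/hr
Volume infused so far = 113.8659 mL/hr × 6.4 hr = 728.7419 mL
Volume remaining = 1197 − 728.7419 = 468.2581 mL
New rate:
Dose = 0.3 mcg/kg/min × 56.1 kg = 16.83 mcg/min
16.83 mcg/min × 60 min/hr = 1009.8 mcg/hr
Rate = 1009.8 mcg/hr ÷ 19.2147 mcg/mL = 52.5535 mL/hr
Time remaining = 468.2581 mL ÷ 52.5535 mL/hr = 8.910121 hr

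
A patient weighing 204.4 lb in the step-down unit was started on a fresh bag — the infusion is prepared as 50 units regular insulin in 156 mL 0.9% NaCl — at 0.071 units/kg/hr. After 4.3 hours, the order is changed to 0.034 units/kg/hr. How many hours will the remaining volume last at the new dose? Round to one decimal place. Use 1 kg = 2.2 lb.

6.8 hours

Initial rate:
Weight = 204.4 lb ÷ 2.2 lb/kg = 92.90909 kg
Dose = 0.071 units/kg/hr × 92.90909 kg = 6.596545 units/hr
Concentration = 50 units ÷ 156 mL = 0.3205128 units/mL
Rate = 6.596545 units/hr ÷ 0.3205128 units/mL = 20.58122 mL/hr
Volume infused so far = 20.58122 mL/hr × 4.3 hr = 88.49925 mL
Volume remaining = 156 − 88.49925 = 67.50075 mL
New rate:
Dose = 0.034 units/kg/hr × 92.90909 kg = 3.158909 units/hr
Rate = 3.158909 units/hr ÷ 0.3205128 units/mL = 9.855796 mL/hr
Time remaining = 67.50075 mL ÷ 9.855796 mL/hr = 6.848837 hr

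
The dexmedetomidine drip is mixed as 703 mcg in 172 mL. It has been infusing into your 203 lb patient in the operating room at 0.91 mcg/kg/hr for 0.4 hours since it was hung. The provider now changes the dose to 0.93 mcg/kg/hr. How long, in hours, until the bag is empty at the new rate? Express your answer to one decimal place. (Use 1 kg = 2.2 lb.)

7.8 hours

Initial rate:
Weight = 203 lb ÷ 2.2 lb/kg = 92.27273 kg
Dose = 0.91 mcg/kg/hr × 92.27273 kg = 83.96818 mcg/hr
Concentration = 703 mcg ÷ 172 mL = 4.087209 mcg/mL
Rate = 83.96818 mcg/hr ÷ 4.087209 mcg/mL = 20.54414 mL/hr
Volume infused so far = 20.54414 mL/hr × 0.4 hr = 8.217654 mL
Volume remaining = 172 − 8.217654 = 163.7823 mL
New rate:
Dose = 0.93 mcg/kg/hr × 92.27273 kg = 85.81364 mcg/hr
Rate = 85.81364 mcg/hr ÷ 4.087209 mcg/mL = 20.99565 mL/hr
Time remaining = 163.7823 mL ÷ 20.99565 mL/hr = 7.800773 hr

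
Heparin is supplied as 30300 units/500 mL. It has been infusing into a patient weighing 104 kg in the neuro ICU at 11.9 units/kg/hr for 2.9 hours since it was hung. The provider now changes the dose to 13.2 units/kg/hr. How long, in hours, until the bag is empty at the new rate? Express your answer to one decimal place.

19.5 hours

Initial rate:
Dose = 11.9 units/kg/hr × 104 kg = 1237.6 units/hr
Concentration = 30300 units ÷ 500 mL = 60.6 units/mL
Rate = 1237.6 units/hr ÷ 60.6 units/mL = 20.42244 mL/hr
Volume infused so far = 20.42244 mL/hr × 2.9 hr = 59.22508 mL
Volume remaining = 500 − 59.22508 = 440.7749 mL
New rate:
Dose = 13.2 units/kg/hr × 104 kg = 1372.8 units/hr
Rate = 1372.8 units/hr ÷ 60.6 units/mL = 22.65347 mL/hr
Time remaining = 440.7749 mL ÷ 22.65347 mL/hr = 19.45728 hr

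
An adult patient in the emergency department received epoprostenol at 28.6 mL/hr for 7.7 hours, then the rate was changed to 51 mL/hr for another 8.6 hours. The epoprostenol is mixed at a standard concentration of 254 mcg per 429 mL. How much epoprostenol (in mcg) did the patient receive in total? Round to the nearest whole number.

390 mcg

Concentration = 254 mcg ÷ 429 mL = 0.5920746 mcg/mL
Stage 1: 28.6 mL/hr × 7.7 hr = 220.22 mL → 220.22 mL × 0.5920746 mcg/mL = 130.3867 mcg
Stage 2: 51 mL/hr × 8.6 hr = 438.6 mL → 438.6 mL × 0.5920746 mcg/mL = 259.6839 mcg
Total = 130.3867 + 259.6839 = 390.0706 mcg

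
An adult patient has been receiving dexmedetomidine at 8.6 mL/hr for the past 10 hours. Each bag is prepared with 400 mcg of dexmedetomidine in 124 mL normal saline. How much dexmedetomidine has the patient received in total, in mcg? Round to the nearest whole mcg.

277 mcg

Concentration = 400 mcg ÷ 124 mL = 3.225806 mcg/mL
Drug rate = 8.6 mL/hr × 3.225806 mcg/mL = 27.74194 mcg/hr
Total = 27.74194 mcg/hr × 10 hr = 277.4194 mcg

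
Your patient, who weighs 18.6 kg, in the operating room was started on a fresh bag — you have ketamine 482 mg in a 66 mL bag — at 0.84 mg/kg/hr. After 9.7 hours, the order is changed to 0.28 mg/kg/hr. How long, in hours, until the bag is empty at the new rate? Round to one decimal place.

Initial rate:
Dose = 0.84 mg/kg/hr × 18.6 kg = 15.624 mg/hr
Concentration = 482 mg ÷ 66 mL = 7.30303 mg/mL
Rate = 15.624 mg/hr ÷ 7.30303 mg/mL = 2.139386 mL/hr
Volume infused so far = 2.139386 mL/hr × 9.7 hr = 20.75204 mL
Volume remaining = 66 − 20.75204 = 45.24796 mL
New rate:
Dose = 0.28 mg/kg/hr × 18.6 kg = 5.208 mg/hr
Rate = 5.208 mg/hr ÷ 7.30303 mg/mL = 0.7131286 mL/hr
Time remaining = 45.24796 mL ÷ 0.7131286 mL/hr = 63.44992 hr

63.4 hours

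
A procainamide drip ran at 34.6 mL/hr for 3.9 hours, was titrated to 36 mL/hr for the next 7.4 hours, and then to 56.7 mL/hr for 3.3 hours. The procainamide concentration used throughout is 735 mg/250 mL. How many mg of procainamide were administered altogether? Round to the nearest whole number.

1730 mg

Concentration = 735 mg ÷ 250 mL = 2.94 mg/mL
Stage 1: 34.6 mL/hr × 3.9 hr = 134.94 mL → 134.94 mL × 2.94 mg/mL = 396.7236 mg
Stage 2: 36 mL/hr × 7.4 hr = 266.4 mL → 266.4 mL × 2.94 mg/mL = 783.216 mg
Stage 3: 56.7 mL/hr × 3.3 hr = 187.11 mL → 187.11 mL × 2.94 mg/mL = 550.1034 mg
Total = 396.7236 + 783.216 + 550.1034 = 1730.043 mg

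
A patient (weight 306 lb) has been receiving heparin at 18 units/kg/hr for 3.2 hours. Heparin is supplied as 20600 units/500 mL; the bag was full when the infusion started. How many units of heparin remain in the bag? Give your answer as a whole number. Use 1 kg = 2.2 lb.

Weight = 306 lb ÷ 2.2 lb/kg = 139.0909 kg
Dose = 18 units/kg/hr × 139.0909 kg = 2503.636 units/hr
Concentration = 20600 units ÷ 500 mL = 41.2 units/mL
Rate = 2503.636 units/hr ÷ 41.2 units/mL = 60.76787 mL/hr
Volume infused = 60.76787 mL/hr × 3.2 hr = 194.4572 mL
Volume remaining = 500 − 194.4572 = 305.5428 mL
Drug remaining = 305.5428 mL × 41.2 units/mL = 12588.36 units

12588 units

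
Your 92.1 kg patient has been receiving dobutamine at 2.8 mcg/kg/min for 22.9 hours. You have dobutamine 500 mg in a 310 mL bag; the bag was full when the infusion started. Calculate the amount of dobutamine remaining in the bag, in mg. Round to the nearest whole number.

146 mg

Dose = 2.8 mcg/kg/min × 92.1 kg = 257.88 mcg/min
257.88 mcg/min × 60 min/hr = 15472.8 mcg/hr
Concentration = 500 mg ÷ 310 mL = 1.612903 mg/mL = 1612.903 mcg/mL
Rate = 15472.8 mcg/hr ÷ 1612.903 mcg/mL = 9.593136 mL/hr
Volume infused = 9.593136 mL/hr × 22.9 hr = 219.6828 mL
Volume remaining = 310 − 219.6828 = 90.31719 mL
Drug remaining = 90.31719 mL × 1612.903 mcg/mL = 145672.9 mcg = 145.6729 mg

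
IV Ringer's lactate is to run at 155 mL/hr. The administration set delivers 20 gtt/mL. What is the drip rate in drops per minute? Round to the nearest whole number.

155 mL/hr ÷ 60 min/hr = 2.583333 mL/min
2.583333 mL/min × 20 gtt/mL = 51.66667 gtt/min

52 gtt/min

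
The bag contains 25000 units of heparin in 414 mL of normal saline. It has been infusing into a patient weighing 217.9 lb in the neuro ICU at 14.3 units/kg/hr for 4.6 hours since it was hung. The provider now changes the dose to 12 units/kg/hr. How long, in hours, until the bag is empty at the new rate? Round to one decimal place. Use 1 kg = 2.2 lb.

15.6 hours

Initial rate:
Weight = 217.9 lb ÷ 2.2 lb/kg = 99.04545 kg
Dose = 14.3 units/kg/hr × 99.04545 kg = 1416.35 units/hr
Concentration = 25000 units ÷ 414 mL = 60.38647 units/mL
Rate = 1416.35 units/hr ÷ 60.38647 units/mL = 23.45476 mL/hr
Volume infused so far = 23.45476 mL/hr × 4.6 hr = 107.8919 mL
Volume remaining = 414 − 107.8919 = 306.1081 mL
New rate:
Dose = 12 units/kg/hr × 99.04545 kg = 1188.545 units/hr
Rate = 1188.545 units/hr ÷ 60.38647 units/mL = 19.68231 mL/hr
Time remaining = 306.1081 mL ÷ 19.68231 mL/hr = 15.55245 hr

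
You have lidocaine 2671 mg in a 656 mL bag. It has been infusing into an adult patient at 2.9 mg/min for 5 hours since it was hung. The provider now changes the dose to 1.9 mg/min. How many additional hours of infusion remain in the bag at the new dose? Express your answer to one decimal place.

Initial rate:
2.9 mg/min × 60 min/hr = 174 mg/hr
Concentration = 2671 mg ÷ 656 mL = 4.071646 mg/mL
Rate = 174 mg/hr ÷ 4.071646 mg/mL = 42.73456 mL/hr
Volume infused so far = 42.73456 mL/hr × 5 hr = 213.6728 mL
Volume remaining = 656 − 213.6728 = 442.3272 mL
New rate:
1.9 mg/min × 60 min/hr = 114 mg/hr
Rate = 114 mg/hr ÷ 4.071646 mg/mL = 27.9985 mL/hr
Time remaining = 442.3272 mL ÷ 27.9985 mL/hr = 15.79825 hr

15.8 hours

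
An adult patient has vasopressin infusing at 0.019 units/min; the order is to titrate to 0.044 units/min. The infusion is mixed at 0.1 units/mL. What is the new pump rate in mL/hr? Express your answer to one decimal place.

26.4 mL/hr

0.044 units/min × 60 min/hr = 2.64 units/hr
Rate = 2.64 units/hr ÷ 0.1 units/mL = 26.4 mL/hr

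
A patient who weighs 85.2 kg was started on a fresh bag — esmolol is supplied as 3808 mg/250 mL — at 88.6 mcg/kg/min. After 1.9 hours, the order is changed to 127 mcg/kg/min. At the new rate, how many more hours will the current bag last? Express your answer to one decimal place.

4.5 hours

Initial rate:
Dose = 88.6 mcg/kg/min × 85.2 kg = 7548.72 mcg/min
7548.72 mcg/min × 60 min/hr = 452923.2 mcg/hr
Concentration = 3808 mg ÷ 250 mL = 15.232 mg/mL = 15232 mcg/mL
Rate = 452923.2 mcg/hr ÷ 15232 mcg/mL = 29.73498 mL/hr
Volume infused so far = 29.73498 mL/hr × 1.9 hr = 56.49646 mL
Volume remaining = 250 − 56.49646 = 193.5035 mL
New rate:
Dose = 127 mcg/kg/min × 85.2 kg = 10820.4 mcg/min
10820.4 mcg/min × 60 min/hr = 649224 mcg/hr
Rate = 649224 mcg/hr ÷ 15232 mcg/mL = 42.62237 mL/hr
Time remaining = 193.5035 mL ÷ 42.62237 mL/hr = 4.539952 hr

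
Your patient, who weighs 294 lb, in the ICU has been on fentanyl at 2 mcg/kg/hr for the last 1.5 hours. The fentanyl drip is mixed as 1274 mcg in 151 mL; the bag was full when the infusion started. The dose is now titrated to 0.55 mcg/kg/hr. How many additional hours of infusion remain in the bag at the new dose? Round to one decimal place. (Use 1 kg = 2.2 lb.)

11.9 hours

Initial rate:
Weight = 294 lb ÷ 2.2 lb/kg = 133.6364 kg
Dose = 2 mcg/kg/hr × 133.6364 kg = 267.2727 mcg/hr
Concentration = 1274 mcg ÷ 151 mL = 8.437086 mcg/mL
Rate = 267.2727 mcg/hr ÷ 8.437086 mcg/mL = 31.67832 mL/hr
Volume infused so far = 31.67832 mL/hr × 1.5 hr = 47.51748 mL
Volume remaining = 151 − 47.51748 = 103.4825 mL
New rate:
Dose = 0.55 mcg/kg/hr × 133.6364 kg = 73.5 mcg/hr
Rate = 73.5 mcg/hr ÷ 8.437086 mcg/mL = 8.711538 mL/hr
Time remaining = 103.4825 mL ÷ 8.711538 mL/hr = 11.87879 hr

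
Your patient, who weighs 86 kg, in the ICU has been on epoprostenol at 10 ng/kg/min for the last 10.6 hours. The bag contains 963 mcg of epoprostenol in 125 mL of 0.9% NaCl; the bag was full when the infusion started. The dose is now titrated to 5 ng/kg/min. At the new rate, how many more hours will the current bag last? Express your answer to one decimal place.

Initial rate:
Dose = 10 ng/kg/min × 86 kg = 860 ng/min
860 ng/min × 60 min/hr = 51600 ng/hr
Concentration = 963 mcg ÷ 125 mL = 7.704 mcg/mL = 7704 ng/mL
Rate = 51600 ng/hr ÷ 7704 ng/mL = 6.697819 mL/hr
Volume infused so far = 6.697819 mL/hr × 10.6 hr = 70.99688 mL
Volume remaining = 125 − 70.99688 = 54.00312 mL
New rate:
Dose = 5 ng/kg/min × 86 kg = 430 ng/min
430 ng/min × 60 min/hr = 25800 ng/hr
Rate = 25800 ng/hr ÷ 7704 ng/mL = 3.34891 mL/hr
Time remaining = 54.00312 mL ÷ 3.34891 mL/hr = 16.12558 hr

16.1 hours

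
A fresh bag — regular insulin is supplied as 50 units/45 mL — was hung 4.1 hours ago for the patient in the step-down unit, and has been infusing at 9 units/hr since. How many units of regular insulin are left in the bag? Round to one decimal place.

13.1 units

Concentration = 50 units ÷ 45 mL = 1.111111 units/mL
Rate = 9 units/hr ÷ 1.111111 units/mL = 8.1 mL/hr
Volume infused = 8.1 mL/hr × 4.1 hr = 33.21 mL
Volume remaining = 45 − 33.21 = 11.79 mL
Drug remaining = 11.79 mL × 1.111111 units/mL = 13.1 units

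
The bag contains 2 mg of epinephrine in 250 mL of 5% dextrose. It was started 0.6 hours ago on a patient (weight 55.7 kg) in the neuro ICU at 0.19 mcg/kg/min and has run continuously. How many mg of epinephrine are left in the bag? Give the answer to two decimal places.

1.62 mg

Dose = 0.19 mcg/kg/min × 55.7 kg = 10.583 mcg/min
10.583 mcg/min × 60 min/hr = 634.98 mcg/hr
Concentration = 2 mg ÷ 250 mL = 0.008 mg/mL = 8 mcg/mL
Rate = 634.98 mcg/hr ÷ 8 mcg/mL = 79.3725 mL/hr
Volume infused = 79.3725 mL/hr × 0.6 hr = 47.6235 mL
Volume remaining = 250 − 47.6235 = 202.3765 mL
Drug remaining = 202.3765 mL × 8 mcg/mL = 1619.012 mcg = 1.619012 mg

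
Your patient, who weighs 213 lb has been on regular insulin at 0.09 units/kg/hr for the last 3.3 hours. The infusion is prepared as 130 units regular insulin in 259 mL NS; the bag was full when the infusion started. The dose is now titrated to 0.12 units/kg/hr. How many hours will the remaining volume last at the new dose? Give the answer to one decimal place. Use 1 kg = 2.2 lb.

Initial rate:
Weight = 213 lb ÷ 2.2 lb/kg = 96.81818 kg
Dose = 0.09 units/kg/hr × 96.81818 kg = 8.713636 units/hr
Concentration = 130 units ÷ 259 mL = 0.5019305 units/mL
Rate = 8.713636 units/hr ÷ 0.5019305 units/mL = 17.36024 mL/hr
Volume infused so far = 17.36024 mL/hr × 3.3 hr = 57.28881 mL
Volume remaining = 259 − 57.28881 = 201.7112 mL
New rate:
Dose = 0.12 units/kg/hr × 96.81818 kg = 11.61818 units/hr
Rate = 11.61818 units/hr ÷ 0.5019305 units/mL = 23.14699 mL/hr
Time remaining = 201.7112 mL ÷ 23.14699 mL/hr = 8.714358 hr

8.7 hours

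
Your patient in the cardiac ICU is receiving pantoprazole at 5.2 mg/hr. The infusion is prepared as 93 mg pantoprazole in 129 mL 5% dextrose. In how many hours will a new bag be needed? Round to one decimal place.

Concentration = 93 mg ÷ 129 mL = 0.7209302 mg/mL
Rate = 5.2 mg/hr ÷ 0.7209302 mg/mL = 7.212903 mL/hr
Duration = 129 mL ÷ 7.212903 mL/hr = 17.88462 hr

17.9 hours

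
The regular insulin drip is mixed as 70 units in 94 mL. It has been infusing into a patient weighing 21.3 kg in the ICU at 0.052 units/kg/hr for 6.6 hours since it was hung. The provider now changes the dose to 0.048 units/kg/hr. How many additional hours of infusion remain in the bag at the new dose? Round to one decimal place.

Initial rate:
Dose = 0.052 units/kg/hr × 21.3 kg = 1.1076 units/hr
Concentration = 70 units ÷ 94 mL = 0.7446809 units/mL
Rate = 1.1076 units/hr ÷ 0.7446809 units/mL = 1.487349 mL/hr
Volume infused so far = 1.487349 mL/hr × 6.6 hr = 9.816501 mL
Volume remaining = 94 − 9.816501 = 84.1835 mL
New rate:
Dose = 0.048 units/kg/hr × 21.3 kg = 1.0224 units/hr
Rate = 1.0224 units/hr ÷ 0.7446809 units/mL = 1.372937 mL/hr
Time remaining = 84.1835 mL ÷ 1.372937 mL/hr = 61.31635 hr

61.3 hours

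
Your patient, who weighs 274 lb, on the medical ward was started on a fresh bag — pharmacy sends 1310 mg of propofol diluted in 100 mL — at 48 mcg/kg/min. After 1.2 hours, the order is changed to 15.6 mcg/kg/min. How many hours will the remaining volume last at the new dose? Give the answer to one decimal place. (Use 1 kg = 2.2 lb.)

7.5 hours

Initial rate:
Weight = 274 lb ÷ 2.2 lb/kg = 124.5455 kg
Dose = 48 mcg/kg/min × 124.5455 kg = 5978.182 mcg/min
5978.182 mcg/min × 60 min/hr = 358690.9 mcg/hr
Concentration = 1310 mg ÷ 100 mL = 13.1 mg/mL = 13100 mcg/mL
Rate = 358690.9 mcg/hr ÷ 13100 mcg/mL = 27.38099 mL/hr
Volume infused so far = 27.38099 mL/hr × 1.2 hr = 32.85718 mL
Volume remaining = 100 − 32.85718 = 67.14282 mL
New rate:
Dose = 15.6 mcg/kg/min × 124.5455 kg = 1942.909 mcg/min
1942.909 mcg/min × 60 min/hr = 116574.5 mcg/hr
Rate = 116574.5 mcg/hr ÷ 13100 mcg/mL = 8.89882 mL/hr
Time remaining = 67.14282 mL ÷ 8.89882 mL/hr = 7.545137 hr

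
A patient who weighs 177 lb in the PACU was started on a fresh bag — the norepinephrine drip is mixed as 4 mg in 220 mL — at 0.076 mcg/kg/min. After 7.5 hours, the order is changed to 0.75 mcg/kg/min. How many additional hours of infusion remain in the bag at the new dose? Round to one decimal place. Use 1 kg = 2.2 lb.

Initial rate:
Weight = 177 lb ÷ 2.2 lb/kg = 80.45455 kg
Dose = 0.076 mcg/kg/min × 80.45455 kg = 6.114545 mcg/min
6.114545 mcg/min × 60 min/hr = 366.8727 mcg/hr
Concentration = 4 mg ÷ 220 mL = 0.01818182 mg/mL = 18.18182 mcg/mL
Rate = 366.8727 mcg/hr ÷ 18.18182 mcg/mL = 20.178 mL/hr
Volume infused so far = 20.178 mL/hr × 7.5 hr = 151.335 mL
Volume remaining = 220 − 151.335 = 68.665 mL
New rate:
Dose = 0.75 mcg/kg/min × 80.45455 kg = 60.34091 mcg/min
60.34091 mcg/min × 60 min/hr = 3620.455 mcg/hr
Rate = 3620.455 mcg/hr ÷ 18.18182 mcg/mL = 199.125 mL/hr
Time remaining = 68.665 mL ÷ 199.125 mL/hr = 0.3448336 hr

0.3 hours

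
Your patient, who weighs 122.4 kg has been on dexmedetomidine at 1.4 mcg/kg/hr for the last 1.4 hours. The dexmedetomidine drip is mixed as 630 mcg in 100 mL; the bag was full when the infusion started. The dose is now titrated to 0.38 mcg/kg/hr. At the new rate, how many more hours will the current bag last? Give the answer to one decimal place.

Initial rate:
Dose = 1.4 mcg/kg/hr × 122.4 kg = 171.36 mcg/hr
Concentration = 630 mcg ÷ 100 mL = 6.3 mcg/mL
Rate = 171.36 mcg/hr ÷ 6.3 mcg/mL = 27.2 mL/hr
Volume infused so far = 27.2 mL/hr × 1.4 hr = 38.08 mL
Volume remaining = 100 − 38.08 = 61.92 mL
New rate:
Dose = 0.38 mcg/kg/hr × 122.4 kg = 46.512 mcg/hr
Rate = 46.512 mcg/hr ÷ 6.3 mcg/mL = 7.382857 mL/hr
Time remaining = 61.92 mL ÷ 7.382857 mL/hr = 8.386997 hr

8.4 hours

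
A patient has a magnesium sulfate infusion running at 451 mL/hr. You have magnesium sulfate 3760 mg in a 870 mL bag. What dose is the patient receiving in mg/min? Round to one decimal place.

32.5 mg/min

Concentration = 3760 mg ÷ 870 mL = 4.321839 mg/mL
Drug rate = 451 mL/hr × 4.321839 mg/mL = 1949.149 mg/hr
1949.149 mg/hr ÷ 60 min/hr = 32.48582 mg/min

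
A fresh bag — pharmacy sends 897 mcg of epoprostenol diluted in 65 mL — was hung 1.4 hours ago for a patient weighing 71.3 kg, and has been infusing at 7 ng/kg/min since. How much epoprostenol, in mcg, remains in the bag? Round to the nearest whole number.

855 mcg

Dose = 7 ng/kg/min × 71.3 kg = 499.1 ng/min
499.1 ng/min × 60 min/hr = 29946 ng/hr
Concentration = 897 mcg ÷ 65 mL = 13.8 mcg/mL = 13800 ng/mL
Rate = 29946 ng/hr ÷ 13800 ng/mL = 2.17 mL/hr
Volume infused = 2.17 mL/hr × 1.4 hr = 3.038 mL
Volume remaining = 65 − 3.038 = 61.962 mL
Drug remaining = 61.962 mL × 13800 ng/mL = 855075.6 ng = 855.0756 mcg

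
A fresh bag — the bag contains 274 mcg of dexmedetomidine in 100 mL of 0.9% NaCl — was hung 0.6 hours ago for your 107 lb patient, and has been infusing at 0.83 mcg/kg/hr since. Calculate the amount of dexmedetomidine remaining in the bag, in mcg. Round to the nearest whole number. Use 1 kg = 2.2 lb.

Weight = 107 lb ÷ 2.2 lb/kg = 48.63636 kg
Dose = 0.83 mcg/kg/hr × 48.63636 kg = 40.36818 mcg/hr
Concentration = 274 mcg ÷ 100 mL = 2.74 mcg/mL
Rate = 40.36818 mcg/hr ÷ 2.74 mcg/mL = 14.73291 mL/hr
Volume infused = 14.73291 mL/hr × 0.6 hr = 8.839748 mL
Volume remaining = 100 − 8.839748 = 91.16025 mL
Drug remaining = 91.16025 mL × 2.74 mcg/mL = 249.7791 mcg

250 mcg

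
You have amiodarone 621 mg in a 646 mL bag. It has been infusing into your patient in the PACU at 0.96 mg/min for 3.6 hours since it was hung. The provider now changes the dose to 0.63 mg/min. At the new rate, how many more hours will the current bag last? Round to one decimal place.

Initial rate:
0.96 mg/min × 60 min/hr = 57.6 mg/hr
Concentration = 621 mg ÷ 646 mL = 0.9613003 mg/mL
Rate = 57.6 mg/hr ÷ 0.9613003 mg/mL = 59.91884 mL/hr
Volume infused so far = 59.91884 mL/hr × 3.6 hr = 215.7078 mL
Volume remaining = 646 − 215.7078 = 430.2922 mL
New rate:
0.63 mg/min × 60 min/hr = 37.8 mg/hr
Rate = 37.8 mg/hr ÷ 0.9613003 mg/mL = 39.32174 mL/hr
Time remaining = 430.2922 mL ÷ 39.32174 mL/hr = 10.94286 hr

10.9 hours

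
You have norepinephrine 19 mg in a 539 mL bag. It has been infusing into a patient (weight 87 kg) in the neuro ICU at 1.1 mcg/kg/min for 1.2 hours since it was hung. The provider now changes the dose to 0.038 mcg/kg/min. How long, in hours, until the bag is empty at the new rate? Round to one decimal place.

Initial rate:
Dose = 1.1 mcg/kg/min × 87 kg = 95.7 mcg/min
95.7 mcg/min × 60 min/hr = 5742 mcg/hr
Concentration = 19 mg ÷ 539 mL = 0.03525046 mg/mL = 35.25046 mcg/mL
Rate = 5742 mcg/hr ÷ 35.25046 mcg/mL = 162.8915 mL/hr
Volume infused so far = 162.8915 mL/hr × 1.2 hr = 195.4698 mL
Volume remaining = 539 − 195.4698 = 343.5302 mL
New rate:
Dose = 0.038 mcg/kg/min × 87 kg = 3.306 mcg/min
3.306 mcg/min × 60 min/hr = 198.36 mcg/hr
Rate = 198.36 mcg/hr ÷ 35.25046 mcg/mL = 5.62716 mL/hr
Time remaining = 343.5302 mL ÷ 5.62716 mL/hr = 61.0486 hr

61.0 hours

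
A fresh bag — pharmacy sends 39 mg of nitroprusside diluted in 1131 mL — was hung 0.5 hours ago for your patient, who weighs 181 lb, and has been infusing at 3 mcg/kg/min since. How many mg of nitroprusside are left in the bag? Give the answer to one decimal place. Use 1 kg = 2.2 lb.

31.6 mg

Weight = 181 lb ÷ 2.2 lb/kg = 82.27273 kg
Dose = 3 mcg/kg/min × 82.27273 kg = 246.8182 mcg/min
246.8182 mcg/min × 60 min/hr = 14809.09 mcg/hr
Concentration = 39 mg ÷ 1131 mL = 0.03448276 mg/mL = 34.48276 mcg/mL
Rate = 14809.09 mcg/hr ÷ 34.48276 mcg/mL = 429.4636 mL/hr
Volume infused = 429.4636 mL/hr × 0.5 hr = 214.7318 mL
Volume remaining = 1131 − 214.7318 = 916.2682 mL
Drug remaining = 916.2682 mL × 34.48276 mcg/mL = 31595.45 mcg = 31.59545 mg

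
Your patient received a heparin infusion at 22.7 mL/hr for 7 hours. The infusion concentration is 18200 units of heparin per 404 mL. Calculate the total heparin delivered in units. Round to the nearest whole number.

Concentration = 18200 units ÷ 404 mL = 45.0495 units/mL
Drug rate = 22.7 mL/hr × 45.0495 units/mL = 1022.624 units/hr
Total = 1022.624 units/hr × 7 hr = 7158.366 units

7158 units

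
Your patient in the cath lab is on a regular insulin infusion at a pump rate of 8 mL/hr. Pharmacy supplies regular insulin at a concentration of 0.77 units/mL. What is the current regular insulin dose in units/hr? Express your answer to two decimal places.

6.16 units/hr

Drug rate = 8 mL/hr × 0.77 units/mL = 6.16 units/hr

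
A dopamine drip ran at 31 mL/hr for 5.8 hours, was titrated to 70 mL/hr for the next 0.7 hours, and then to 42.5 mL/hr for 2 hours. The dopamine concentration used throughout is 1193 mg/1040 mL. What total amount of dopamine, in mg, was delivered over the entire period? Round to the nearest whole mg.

360 mg

Concentration = 1193 mg ÷ 1040 mL = 1.147115 mg/mL
Stage 1: 31 mL/hr × 5.8 hr = 179.8 mL → 179.8 mL × 1.147115 mg/mL = 206.2513 mg
Stage 2: 70 mL/hr × 0.7 hr = 49 mL → 49 mL × 1.147115 mg/mL = 56.20865 mg
Stage 3: 42.5 mL/hr × 2 hr = 85 mL → 85 mL × 1.147115 mg/mL = 97.50481 mg
Total = 206.2513 + 56.20865 + 97.50481 = 359.9648 mg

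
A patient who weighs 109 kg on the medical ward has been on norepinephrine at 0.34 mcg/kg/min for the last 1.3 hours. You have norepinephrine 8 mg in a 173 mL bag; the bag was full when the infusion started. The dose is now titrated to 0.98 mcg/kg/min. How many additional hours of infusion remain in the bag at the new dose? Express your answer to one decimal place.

Initial rate:
Dose = 0.34 mcg/kg/min × 109 kg = 37.06 mcg/min
37.06 mcg/min × 60 min/hr = 2223.6 mcg/hr
Concentration = 8 mg ÷ 173 mL = 0.04624277 mg/mL = 46.24277 mcg/mL
Rate = 2223.6 mcg/hr ÷ 46.24277 mcg/mL = 48.08535 mL/hr
Volume infused so far = 48.08535 mL/hr × 1.3 hr = 62.51096 mL
Volume remaining = 173 − 62.51096 = 110.489 mL
New rate:
Dose = 0.98 mcg/kg/min × 109 kg = 106.82 mcg/min
106.82 mcg/min × 60 min/hr = 6409.2 mcg/hr
Rate = 6409.2 mcg/hr ÷ 46.24277 mcg/mL = 138.599 mL/hr
Time remaining = 110.489 mL ÷ 138.599 mL/hr = 0.7971853 hr

0.8 hours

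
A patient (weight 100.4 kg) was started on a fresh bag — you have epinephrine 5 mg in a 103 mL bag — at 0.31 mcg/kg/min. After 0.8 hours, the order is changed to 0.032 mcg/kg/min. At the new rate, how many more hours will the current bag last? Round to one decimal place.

Initial rate:
Dose = 0.31 mcg/kg/min × 100.4 kg = 31.124 mcg/min
31.124 mcg/min × 60 min/hr = 1867.44 mcg/hr
Concentration = 5 mg ÷ 103 mL = 0.04854369 mg/mL = 48.54369 mcg/mL
Rate = 1867.44 mcg/hr ÷ 48.54369 mcg/mL = 38.46926 mL/hr
Volume infused so far = 38.46926 mL/hr × 0.8 hr = 30.77541 mL
Volume remaining = 103 − 30.77541 = 72.22459 mL
New rate:
Dose = 0.032 mcg/kg/min × 100.4 kg = 3.2128 mcg/min
3.2128 mcg/min × 60 min/hr = 192.768 mcg/hr
Rate = 192.768 mcg/hr ÷ 48.54369 mcg/mL = 3.971021 mL/hr
Time remaining = 72.22459 mL ÷ 3.971021 mL/hr = 18.18792 hr

18.2 hours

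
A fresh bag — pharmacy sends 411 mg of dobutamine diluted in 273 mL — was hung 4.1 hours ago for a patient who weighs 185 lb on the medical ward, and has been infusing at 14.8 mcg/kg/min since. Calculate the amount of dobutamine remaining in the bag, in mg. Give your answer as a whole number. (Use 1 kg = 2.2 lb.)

105 mg

Weight = 185 lb ÷ 2.2 lb/kg = 84.09091 kg
Dose = 14.8 mcg/kg/min × 84.09091 kg = 1244.545 mcg/min
1244.545 mcg/min × 60 min/hr = 74672.73 mcg/hr
Concentration = 411 mg ÷ 273 mL = 1.505495 mg/mL = 1505.495 mcg/mL
Rate = 74672.73 mcg/hr ÷ 1505.495 mcg/mL = 49.60013 mL/hr
Volume infused = 49.60013 mL/hr × 4.1 hr = 203.3605 mL
Volume remaining = 273 − 203.3605 = 69.63946 mL
Drug remaining = 69.63946 mL × 1505.495 mcg/mL = 104841.8 mcg = 104.8418 mg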